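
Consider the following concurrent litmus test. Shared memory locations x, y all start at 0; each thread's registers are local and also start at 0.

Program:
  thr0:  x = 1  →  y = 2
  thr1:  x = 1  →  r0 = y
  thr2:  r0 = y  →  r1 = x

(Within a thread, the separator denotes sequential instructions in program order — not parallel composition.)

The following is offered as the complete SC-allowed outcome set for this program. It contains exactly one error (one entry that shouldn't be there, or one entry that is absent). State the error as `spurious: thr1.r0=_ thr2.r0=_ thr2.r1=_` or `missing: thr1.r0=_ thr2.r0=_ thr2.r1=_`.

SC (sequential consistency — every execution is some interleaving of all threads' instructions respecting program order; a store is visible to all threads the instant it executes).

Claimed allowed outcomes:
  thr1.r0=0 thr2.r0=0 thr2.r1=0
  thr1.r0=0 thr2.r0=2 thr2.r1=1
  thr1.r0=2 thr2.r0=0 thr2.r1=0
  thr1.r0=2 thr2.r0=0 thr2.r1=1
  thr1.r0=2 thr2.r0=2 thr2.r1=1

outcome vector order: (thr1.r0,thr2.r0,thr2.r1)
[SC] allowed = {000 001 021 200 201 221}
SC∖claimed = {001}

missing: thr1.r0=0 thr2.r0=0 thr2.r1=1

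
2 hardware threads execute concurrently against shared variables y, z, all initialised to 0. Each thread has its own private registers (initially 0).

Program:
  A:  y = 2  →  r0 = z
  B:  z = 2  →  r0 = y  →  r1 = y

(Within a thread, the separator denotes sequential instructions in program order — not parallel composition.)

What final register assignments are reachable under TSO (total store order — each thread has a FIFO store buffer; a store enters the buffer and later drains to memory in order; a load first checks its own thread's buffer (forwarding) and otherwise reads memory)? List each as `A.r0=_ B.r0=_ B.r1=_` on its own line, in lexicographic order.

outcome vector order: (A.r0,B.r0,B.r1)
|TSO outcomes| = 6

A.r0=0 B.r0=0 B.r1=0
A.r0=0 B.r0=0 B.r1=2
A.r0=0 B.r0=2 B.r1=2
A.r0=2 B.r0=0 B.r1=0
A.r0=2 B.r0=0 B.r1=2
A.r0=2 B.r0=2 B.r1=2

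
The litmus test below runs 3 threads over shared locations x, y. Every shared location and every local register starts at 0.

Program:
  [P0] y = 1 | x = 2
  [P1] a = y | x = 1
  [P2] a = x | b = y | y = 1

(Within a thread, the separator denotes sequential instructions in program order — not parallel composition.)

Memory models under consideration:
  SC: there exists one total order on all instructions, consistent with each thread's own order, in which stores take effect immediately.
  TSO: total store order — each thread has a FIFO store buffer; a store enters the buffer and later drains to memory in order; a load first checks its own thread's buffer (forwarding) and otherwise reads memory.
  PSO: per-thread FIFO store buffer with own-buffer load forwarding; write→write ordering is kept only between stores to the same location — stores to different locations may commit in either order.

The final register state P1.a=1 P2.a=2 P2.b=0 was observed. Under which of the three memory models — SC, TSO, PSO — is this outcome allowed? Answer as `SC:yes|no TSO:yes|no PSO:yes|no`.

SC:no TSO:no PSO:yes

outcome vector order: (P1.a,P2.a,P2.b)
[SC] allowed = {<0 0 0> <0 0 1> <0 1 0> <0 1 1> <0 2 1> <1 0 0> <1 0 1> <1 1 1> <1 2 1>}
[TSO] allowed = {<0 0 0> <0 0 1> <0 1 0> <0 1 1> <0 2 1> <1 0 0> <1 0 1> <1 1 1> <1 2 1>}
[PSO] allowed = {<0 0 0> <0 0 1> <0 1 0> <0 1 1> <0 2 0> <0 2 1> <1 0 0> <1 0 1> <1 1 1> <1 2 0> <1 2 1>}
target <1 2 0> ∈ {PSO}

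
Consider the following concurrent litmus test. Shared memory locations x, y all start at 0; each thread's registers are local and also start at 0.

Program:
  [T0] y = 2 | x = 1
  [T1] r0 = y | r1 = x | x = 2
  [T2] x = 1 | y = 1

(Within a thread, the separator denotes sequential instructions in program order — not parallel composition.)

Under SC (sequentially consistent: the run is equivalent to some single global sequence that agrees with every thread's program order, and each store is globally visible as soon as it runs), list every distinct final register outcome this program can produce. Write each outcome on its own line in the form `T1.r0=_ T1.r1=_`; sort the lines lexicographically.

T1.r0=0 T1.r1=0
T1.r0=0 T1.r1=1
T1.r0=1 T1.r1=1
T1.r0=2 T1.r1=0
T1.r0=2 T1.r1=1

outcome vector order: (T1.r0,T1.r1)
|SC outcomes| = 5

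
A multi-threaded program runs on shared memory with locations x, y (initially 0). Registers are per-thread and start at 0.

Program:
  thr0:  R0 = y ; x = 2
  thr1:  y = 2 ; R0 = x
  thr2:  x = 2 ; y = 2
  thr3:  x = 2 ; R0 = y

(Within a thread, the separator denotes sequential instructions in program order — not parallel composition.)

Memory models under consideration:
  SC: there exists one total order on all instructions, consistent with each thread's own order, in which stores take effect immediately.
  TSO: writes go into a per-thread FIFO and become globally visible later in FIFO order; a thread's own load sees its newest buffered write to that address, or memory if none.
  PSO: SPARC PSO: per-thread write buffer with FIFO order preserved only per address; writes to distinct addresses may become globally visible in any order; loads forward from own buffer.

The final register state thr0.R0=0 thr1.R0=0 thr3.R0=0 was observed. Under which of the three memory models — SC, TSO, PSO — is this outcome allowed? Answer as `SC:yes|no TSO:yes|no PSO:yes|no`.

outcome vector order: (thr0.R0,thr1.R0,thr3.R0)
SC: 6 outcomes — {<0 0 2>, <0 2 0>, <0 2 2>, <2 0 2>, <2 2 0>, <2 2 2>}
TSO: 8 outcomes — {<0 0 0>, <0 0 2>, <0 2 0>, <0 2 2>, <2 0 0>, <2 0 2>, <2 2 0>, <2 2 2>}
PSO: 8 outcomes — {<0 0 0>, <0 0 2>, <0 2 0>, <0 2 2>, <2 0 0>, <2 0 2>, <2 2 0>, <2 2 2>}
target <0 0 0> ∈ {TSO,PSO}

SC:no TSO:yes PSO:yes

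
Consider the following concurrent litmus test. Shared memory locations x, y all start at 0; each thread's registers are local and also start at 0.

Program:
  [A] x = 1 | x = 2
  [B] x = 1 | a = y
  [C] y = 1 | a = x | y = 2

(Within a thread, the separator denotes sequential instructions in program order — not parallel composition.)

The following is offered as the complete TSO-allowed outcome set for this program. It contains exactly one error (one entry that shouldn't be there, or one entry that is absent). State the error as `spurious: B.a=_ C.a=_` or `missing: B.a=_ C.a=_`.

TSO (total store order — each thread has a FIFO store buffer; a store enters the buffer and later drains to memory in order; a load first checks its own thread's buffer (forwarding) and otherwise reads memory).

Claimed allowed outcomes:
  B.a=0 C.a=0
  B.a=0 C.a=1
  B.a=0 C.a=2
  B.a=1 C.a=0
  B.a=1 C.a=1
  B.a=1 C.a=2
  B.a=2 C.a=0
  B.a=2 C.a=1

missing: B.a=2 C.a=2

outcome vector order: (B.a,C.a)
TSO (9): 00; 01; 02; 10; 11; 12; 20; 21; 22
TSO∖claimed = {22}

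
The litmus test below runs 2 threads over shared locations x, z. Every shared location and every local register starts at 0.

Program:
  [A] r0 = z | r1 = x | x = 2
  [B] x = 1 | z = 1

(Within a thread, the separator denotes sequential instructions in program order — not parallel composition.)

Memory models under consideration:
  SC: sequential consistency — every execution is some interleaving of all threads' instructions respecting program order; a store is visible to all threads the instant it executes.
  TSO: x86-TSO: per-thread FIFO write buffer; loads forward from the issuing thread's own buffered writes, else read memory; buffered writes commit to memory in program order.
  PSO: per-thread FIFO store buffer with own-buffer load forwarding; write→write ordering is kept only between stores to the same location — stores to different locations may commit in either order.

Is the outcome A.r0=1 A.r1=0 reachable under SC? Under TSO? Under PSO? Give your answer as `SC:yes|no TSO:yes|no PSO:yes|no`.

SC:no TSO:no PSO:yes

outcome vector order: (A.r0,A.r1)
[SC] allowed = {(0,0) (0,1) (1,1)}
[TSO] allowed = {(0,0) (0,1) (1,1)}
[PSO] allowed = {(0,0) (0,1) (1,0) (1,1)}
target (1,0) ∈ {PSO}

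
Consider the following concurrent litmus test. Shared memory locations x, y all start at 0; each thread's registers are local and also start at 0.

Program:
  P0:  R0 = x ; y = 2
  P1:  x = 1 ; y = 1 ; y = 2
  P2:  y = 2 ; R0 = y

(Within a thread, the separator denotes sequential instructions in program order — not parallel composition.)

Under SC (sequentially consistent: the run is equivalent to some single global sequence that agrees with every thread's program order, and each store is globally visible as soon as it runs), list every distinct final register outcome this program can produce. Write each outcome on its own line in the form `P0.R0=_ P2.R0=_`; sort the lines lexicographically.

P0.R0=0 P2.R0=1
P0.R0=0 P2.R0=2
P0.R0=1 P2.R0=1
P0.R0=1 P2.R0=2

outcome vector order: (P0.R0,P2.R0)
|SC outcomes| = 4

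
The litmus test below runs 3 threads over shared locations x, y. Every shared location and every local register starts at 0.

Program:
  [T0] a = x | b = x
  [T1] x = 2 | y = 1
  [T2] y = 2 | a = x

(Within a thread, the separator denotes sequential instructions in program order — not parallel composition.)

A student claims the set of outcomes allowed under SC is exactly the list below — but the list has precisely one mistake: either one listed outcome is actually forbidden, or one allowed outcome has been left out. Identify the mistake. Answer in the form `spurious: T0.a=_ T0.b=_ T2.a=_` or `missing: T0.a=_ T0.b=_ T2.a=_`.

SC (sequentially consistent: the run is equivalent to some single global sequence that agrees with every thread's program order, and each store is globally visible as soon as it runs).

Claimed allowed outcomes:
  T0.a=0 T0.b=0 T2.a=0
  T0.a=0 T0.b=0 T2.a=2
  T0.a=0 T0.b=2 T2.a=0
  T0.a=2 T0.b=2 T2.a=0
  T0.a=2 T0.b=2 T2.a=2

outcome vector order: (T0.a,T0.b,T2.a)
[SC] allowed = {000 002 020 022 220 222}
SC∖claimed = {022}

missing: T0.a=0 T0.b=2 T2.a=2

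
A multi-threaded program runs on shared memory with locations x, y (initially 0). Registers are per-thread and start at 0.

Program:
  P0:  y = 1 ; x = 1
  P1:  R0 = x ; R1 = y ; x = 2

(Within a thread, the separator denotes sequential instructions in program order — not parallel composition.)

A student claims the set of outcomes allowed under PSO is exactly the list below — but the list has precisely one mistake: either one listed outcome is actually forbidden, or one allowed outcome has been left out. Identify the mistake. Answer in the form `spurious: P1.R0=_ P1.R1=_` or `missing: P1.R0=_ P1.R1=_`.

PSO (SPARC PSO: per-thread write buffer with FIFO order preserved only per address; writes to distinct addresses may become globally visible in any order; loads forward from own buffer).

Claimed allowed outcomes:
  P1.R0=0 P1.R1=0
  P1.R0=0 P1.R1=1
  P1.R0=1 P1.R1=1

missing: P1.R0=1 P1.R1=0

outcome vector order: (P1.R0,P1.R1)
under PSO → (0,0), (0,1), (1,0), (1,1)
PSO∖claimed = {(1,0)}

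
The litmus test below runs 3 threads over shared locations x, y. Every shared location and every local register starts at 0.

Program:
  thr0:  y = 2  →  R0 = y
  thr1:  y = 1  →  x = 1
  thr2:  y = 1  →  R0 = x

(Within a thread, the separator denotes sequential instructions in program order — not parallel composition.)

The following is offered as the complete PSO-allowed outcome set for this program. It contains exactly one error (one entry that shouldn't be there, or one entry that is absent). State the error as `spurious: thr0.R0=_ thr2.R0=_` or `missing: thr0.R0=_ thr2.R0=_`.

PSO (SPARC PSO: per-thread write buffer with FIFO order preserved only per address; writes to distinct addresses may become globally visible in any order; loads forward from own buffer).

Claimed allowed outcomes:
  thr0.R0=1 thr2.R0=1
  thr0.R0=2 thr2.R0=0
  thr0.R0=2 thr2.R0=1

missing: thr0.R0=1 thr2.R0=0

outcome vector order: (thr0.R0,thr2.R0)
PSO (4): <1 0>; <1 1>; <2 0>; <2 1>
PSO∖claimed = {<1 0>}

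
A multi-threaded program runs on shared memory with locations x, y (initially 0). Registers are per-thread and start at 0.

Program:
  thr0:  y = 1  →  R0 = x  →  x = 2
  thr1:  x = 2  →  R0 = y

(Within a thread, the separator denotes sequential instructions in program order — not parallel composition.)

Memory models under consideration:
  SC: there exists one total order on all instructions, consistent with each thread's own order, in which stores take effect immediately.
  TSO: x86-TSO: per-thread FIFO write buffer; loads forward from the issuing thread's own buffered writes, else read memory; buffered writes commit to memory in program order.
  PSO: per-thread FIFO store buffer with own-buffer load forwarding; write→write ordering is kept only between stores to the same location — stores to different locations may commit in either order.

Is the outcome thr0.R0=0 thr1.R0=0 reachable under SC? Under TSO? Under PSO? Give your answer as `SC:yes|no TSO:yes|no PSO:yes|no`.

outcome vector order: (thr0.R0,thr1.R0)
SC: 3 outcomes — {(0,1); (2,0); (2,1)}
TSO: 4 outcomes — {(0,0); (0,1); (2,0); (2,1)}
PSO: 4 outcomes — {(0,0); (0,1); (2,0); (2,1)}
target (0,0) ∈ {TSO,PSO}

SC:no TSO:yes PSO:yes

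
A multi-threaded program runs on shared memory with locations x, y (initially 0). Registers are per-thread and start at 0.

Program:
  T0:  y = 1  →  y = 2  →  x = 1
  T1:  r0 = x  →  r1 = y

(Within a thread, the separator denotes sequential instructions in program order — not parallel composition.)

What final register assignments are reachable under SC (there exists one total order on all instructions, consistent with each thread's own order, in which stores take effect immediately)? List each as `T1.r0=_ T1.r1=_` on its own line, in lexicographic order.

outcome vector order: (T1.r0,T1.r1)
|SC outcomes| = 4

T1.r0=0 T1.r1=0
T1.r0=0 T1.r1=1
T1.r0=0 T1.r1=2
T1.r0=1 T1.r1=2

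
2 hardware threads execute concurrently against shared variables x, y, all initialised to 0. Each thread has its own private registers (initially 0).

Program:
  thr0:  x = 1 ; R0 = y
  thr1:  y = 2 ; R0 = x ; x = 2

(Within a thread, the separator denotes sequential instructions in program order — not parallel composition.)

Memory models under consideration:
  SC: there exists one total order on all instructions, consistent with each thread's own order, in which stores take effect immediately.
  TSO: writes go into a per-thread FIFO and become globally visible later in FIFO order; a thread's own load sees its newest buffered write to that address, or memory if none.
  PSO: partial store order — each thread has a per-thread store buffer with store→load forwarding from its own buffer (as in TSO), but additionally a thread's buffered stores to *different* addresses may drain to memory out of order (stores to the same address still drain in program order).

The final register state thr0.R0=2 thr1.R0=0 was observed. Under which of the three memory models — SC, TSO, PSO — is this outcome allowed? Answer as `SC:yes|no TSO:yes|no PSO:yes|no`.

outcome vector order: (thr0.R0,thr1.R0)
under SC → <0 1> <2 0> <2 1>
under TSO → <0 0> <0 1> <2 0> <2 1>
under PSO → <0 0> <0 1> <2 0> <2 1>
target <2 0> ∈ {SC,TSO,PSO}

SC:yes TSO:yes PSO:yes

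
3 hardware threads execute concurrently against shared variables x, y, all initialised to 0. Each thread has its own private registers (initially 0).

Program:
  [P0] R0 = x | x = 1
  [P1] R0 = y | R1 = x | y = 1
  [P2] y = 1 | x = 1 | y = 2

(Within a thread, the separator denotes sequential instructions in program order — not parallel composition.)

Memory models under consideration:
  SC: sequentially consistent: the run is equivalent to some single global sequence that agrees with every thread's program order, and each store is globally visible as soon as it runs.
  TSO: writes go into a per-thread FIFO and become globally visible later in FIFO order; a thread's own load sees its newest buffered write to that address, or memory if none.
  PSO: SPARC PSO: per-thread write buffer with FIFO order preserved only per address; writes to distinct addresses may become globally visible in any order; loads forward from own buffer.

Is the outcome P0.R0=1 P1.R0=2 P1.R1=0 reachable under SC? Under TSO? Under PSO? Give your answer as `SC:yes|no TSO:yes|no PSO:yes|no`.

SC:no TSO:no PSO:yes

outcome vector order: (P0.R0,P1.R0,P1.R1)
[SC] allowed = {<0 0 0>; <0 0 1>; <0 1 0>; <0 1 1>; <0 2 1>; <1 0 0>; <1 0 1>; <1 1 0>; <1 1 1>; <1 2 1>}
[TSO] allowed = {<0 0 0>; <0 0 1>; <0 1 0>; <0 1 1>; <0 2 1>; <1 0 0>; <1 0 1>; <1 1 0>; <1 1 1>; <1 2 1>}
[PSO] allowed = {<0 0 0>; <0 0 1>; <0 1 0>; <0 1 1>; <0 2 0>; <0 2 1>; <1 0 0>; <1 0 1>; <1 1 0>; <1 1 1>; <1 2 0>; <1 2 1>}
target <1 2 0> ∈ {PSO}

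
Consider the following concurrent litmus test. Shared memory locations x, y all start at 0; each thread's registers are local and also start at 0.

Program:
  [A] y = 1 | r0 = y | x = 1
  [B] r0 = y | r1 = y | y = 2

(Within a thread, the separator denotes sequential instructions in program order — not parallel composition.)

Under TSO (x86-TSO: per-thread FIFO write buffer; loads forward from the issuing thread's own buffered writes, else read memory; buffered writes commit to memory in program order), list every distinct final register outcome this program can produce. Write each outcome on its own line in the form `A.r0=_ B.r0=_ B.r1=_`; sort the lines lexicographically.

A.r0=1 B.r0=0 B.r1=0
A.r0=1 B.r0=0 B.r1=1
A.r0=1 B.r0=1 B.r1=1
A.r0=2 B.r0=0 B.r1=0
A.r0=2 B.r0=0 B.r1=1
A.r0=2 B.r0=1 B.r1=1

outcome vector order: (A.r0,B.r0,B.r1)
|TSO outcomes| = 6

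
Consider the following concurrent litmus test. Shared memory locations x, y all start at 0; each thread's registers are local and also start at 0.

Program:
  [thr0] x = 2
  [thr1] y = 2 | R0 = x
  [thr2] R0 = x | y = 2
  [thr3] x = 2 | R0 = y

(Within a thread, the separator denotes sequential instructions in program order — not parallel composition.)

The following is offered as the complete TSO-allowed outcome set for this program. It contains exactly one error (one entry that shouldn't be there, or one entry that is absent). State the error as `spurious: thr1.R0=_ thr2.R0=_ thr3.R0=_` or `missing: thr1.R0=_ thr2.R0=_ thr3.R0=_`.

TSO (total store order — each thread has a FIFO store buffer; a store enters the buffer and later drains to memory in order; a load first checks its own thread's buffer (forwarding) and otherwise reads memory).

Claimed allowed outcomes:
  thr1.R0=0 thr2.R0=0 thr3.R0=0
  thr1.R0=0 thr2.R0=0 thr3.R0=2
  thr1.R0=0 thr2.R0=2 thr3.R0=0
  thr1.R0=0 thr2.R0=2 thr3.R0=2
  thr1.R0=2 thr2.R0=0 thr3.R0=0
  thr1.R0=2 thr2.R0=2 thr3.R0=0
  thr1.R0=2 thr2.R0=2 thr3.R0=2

outcome vector order: (thr1.R0,thr2.R0,thr3.R0)
under TSO → 0/0/0 0/0/2 0/2/0 0/2/2 2/0/0 2/0/2 2/2/0 2/2/2
TSO∖claimed = {2/0/2}

missing: thr1.R0=2 thr2.R0=0 thr3.R0=2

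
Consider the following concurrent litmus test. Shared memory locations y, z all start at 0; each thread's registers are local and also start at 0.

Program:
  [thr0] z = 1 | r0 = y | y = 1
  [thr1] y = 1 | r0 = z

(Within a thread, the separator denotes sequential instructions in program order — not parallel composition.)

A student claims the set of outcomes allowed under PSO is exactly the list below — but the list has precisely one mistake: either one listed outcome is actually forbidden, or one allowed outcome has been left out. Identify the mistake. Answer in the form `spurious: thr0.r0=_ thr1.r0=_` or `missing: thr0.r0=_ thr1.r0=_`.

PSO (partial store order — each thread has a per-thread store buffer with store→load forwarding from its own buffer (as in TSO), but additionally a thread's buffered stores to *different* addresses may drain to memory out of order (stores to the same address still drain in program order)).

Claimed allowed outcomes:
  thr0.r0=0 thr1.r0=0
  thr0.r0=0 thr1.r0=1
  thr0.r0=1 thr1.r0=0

outcome vector order: (thr0.r0,thr1.r0)
PSO: 4 outcomes — {(0,0), (0,1), (1,0), (1,1)}
PSO∖claimed = {(1,1)}

missing: thr0.r0=1 thr1.r0=1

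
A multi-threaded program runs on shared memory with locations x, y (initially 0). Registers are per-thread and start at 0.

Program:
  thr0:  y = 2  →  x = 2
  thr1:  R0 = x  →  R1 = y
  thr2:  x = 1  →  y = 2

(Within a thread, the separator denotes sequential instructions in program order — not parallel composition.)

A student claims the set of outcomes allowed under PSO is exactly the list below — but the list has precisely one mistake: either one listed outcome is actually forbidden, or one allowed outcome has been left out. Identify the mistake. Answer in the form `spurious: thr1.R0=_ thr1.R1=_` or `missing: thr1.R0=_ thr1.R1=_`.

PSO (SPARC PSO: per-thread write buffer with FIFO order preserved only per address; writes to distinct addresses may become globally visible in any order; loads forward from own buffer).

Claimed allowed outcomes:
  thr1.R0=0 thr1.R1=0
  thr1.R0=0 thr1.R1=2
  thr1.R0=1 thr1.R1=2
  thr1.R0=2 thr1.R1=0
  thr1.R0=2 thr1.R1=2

outcome vector order: (thr1.R0,thr1.R1)
[PSO] allowed = {0/0, 0/2, 1/0, 1/2, 2/0, 2/2}
PSO∖claimed = {1/0}

missing: thr1.R0=1 thr1.R1=0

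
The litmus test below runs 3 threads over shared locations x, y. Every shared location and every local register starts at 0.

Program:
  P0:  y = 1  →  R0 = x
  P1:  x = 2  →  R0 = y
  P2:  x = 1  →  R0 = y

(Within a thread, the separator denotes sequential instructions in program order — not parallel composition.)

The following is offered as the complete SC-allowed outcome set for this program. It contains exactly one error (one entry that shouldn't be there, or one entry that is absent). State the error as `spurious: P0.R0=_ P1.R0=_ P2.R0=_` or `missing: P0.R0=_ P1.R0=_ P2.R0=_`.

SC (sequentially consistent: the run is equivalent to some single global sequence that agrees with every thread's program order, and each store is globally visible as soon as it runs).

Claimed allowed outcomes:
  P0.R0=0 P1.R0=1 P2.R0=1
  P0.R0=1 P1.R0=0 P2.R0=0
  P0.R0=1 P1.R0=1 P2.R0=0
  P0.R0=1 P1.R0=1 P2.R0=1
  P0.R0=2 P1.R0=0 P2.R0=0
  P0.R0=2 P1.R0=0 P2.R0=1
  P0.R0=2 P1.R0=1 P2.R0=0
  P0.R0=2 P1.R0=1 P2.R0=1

missing: P0.R0=1 P1.R0=0 P2.R0=1

outcome vector order: (P0.R0,P1.R0,P2.R0)
SC (9): <0 1 1> <1 0 0> <1 0 1> <1 1 0> <1 1 1> <2 0 0> <2 0 1> <2 1 0> <2 1 1>
SC∖claimed = {<1 0 1>}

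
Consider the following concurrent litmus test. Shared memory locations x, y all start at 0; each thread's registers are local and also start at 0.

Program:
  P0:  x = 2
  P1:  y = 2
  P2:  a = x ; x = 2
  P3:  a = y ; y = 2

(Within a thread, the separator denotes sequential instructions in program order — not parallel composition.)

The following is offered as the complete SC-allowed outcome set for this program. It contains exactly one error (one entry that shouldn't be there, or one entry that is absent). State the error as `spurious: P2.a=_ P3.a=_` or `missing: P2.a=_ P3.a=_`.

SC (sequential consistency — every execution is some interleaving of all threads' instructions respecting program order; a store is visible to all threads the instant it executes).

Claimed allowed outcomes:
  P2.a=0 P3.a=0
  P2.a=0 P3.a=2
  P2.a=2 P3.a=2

outcome vector order: (P2.a,P3.a)
under SC → 0/0; 0/2; 2/0; 2/2
SC∖claimed = {2/0}

missing: P2.a=2 P3.a=0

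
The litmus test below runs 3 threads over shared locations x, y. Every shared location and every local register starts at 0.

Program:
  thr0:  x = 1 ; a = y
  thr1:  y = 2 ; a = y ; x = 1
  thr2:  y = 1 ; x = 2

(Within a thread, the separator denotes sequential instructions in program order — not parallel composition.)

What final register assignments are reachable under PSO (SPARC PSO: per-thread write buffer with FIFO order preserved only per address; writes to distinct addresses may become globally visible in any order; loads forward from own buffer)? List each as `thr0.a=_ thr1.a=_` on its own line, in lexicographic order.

thr0.a=0 thr1.a=1
thr0.a=0 thr1.a=2
thr0.a=1 thr1.a=1
thr0.a=1 thr1.a=2
thr0.a=2 thr1.a=1
thr0.a=2 thr1.a=2

outcome vector order: (thr0.a,thr1.a)
|PSO outcomes| = 6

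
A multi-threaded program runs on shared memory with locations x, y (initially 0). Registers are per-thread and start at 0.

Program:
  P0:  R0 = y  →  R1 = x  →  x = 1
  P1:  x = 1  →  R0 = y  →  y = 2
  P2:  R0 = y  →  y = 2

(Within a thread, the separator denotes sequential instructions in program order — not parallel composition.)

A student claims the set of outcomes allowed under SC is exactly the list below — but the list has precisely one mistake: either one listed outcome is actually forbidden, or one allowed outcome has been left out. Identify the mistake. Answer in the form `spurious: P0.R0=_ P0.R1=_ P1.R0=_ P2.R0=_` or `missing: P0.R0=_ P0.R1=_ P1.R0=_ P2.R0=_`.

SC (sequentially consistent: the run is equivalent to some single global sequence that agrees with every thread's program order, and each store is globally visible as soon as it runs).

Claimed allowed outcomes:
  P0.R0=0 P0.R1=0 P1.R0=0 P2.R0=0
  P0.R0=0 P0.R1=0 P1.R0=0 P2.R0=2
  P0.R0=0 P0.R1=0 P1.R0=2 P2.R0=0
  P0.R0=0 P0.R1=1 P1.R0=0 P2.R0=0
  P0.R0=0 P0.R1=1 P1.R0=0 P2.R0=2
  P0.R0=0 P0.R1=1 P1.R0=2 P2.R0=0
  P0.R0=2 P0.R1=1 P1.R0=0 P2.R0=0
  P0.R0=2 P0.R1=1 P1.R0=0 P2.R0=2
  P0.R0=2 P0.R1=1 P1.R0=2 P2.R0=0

outcome vector order: (P0.R0,P0.R1,P1.R0,P2.R0)
under SC → 0/0/0/0; 0/0/0/2; 0/0/2/0; 0/1/0/0; 0/1/0/2; 0/1/2/0; 2/0/2/0; 2/1/0/0; 2/1/0/2; 2/1/2/0
SC∖claimed = {2/0/2/0}

missing: P0.R0=2 P0.R1=0 P1.R0=2 P2.R0=0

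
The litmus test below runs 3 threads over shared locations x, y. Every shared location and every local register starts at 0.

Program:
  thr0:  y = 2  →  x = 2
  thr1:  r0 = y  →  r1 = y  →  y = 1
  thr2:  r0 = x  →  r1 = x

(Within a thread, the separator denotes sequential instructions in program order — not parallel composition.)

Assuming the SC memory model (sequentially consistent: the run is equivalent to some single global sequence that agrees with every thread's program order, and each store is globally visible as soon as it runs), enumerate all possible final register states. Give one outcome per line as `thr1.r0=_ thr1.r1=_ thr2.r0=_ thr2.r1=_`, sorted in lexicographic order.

outcome vector order: (thr1.r0,thr1.r1,thr2.r0,thr2.r1)
|SC outcomes| = 9

thr1.r0=0 thr1.r1=0 thr2.r0=0 thr2.r1=0
thr1.r0=0 thr1.r1=0 thr2.r0=0 thr2.r1=2
thr1.r0=0 thr1.r1=0 thr2.r0=2 thr2.r1=2
thr1.r0=0 thr1.r1=2 thr2.r0=0 thr2.r1=0
thr1.r0=0 thr1.r1=2 thr2.r0=0 thr2.r1=2
thr1.r0=0 thr1.r1=2 thr2.r0=2 thr2.r1=2
thr1.r0=2 thr1.r1=2 thr2.r0=0 thr2.r1=0
thr1.r0=2 thr1.r1=2 thr2.r0=0 thr2.r1=2
thr1.r0=2 thr1.r1=2 thr2.r0=2 thr2.r1=2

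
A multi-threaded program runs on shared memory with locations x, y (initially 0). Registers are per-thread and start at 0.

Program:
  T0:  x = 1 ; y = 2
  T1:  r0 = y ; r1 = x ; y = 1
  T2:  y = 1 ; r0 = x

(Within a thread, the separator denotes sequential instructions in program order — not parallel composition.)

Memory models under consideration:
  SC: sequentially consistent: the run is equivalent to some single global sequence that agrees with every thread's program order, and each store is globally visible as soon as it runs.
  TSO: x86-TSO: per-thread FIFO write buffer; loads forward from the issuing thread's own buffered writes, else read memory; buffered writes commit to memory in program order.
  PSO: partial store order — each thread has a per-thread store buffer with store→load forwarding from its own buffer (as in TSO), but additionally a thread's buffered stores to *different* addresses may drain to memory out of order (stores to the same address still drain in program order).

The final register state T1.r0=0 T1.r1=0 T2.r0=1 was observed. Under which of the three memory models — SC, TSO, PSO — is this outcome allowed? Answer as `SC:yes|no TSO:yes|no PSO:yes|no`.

SC:yes TSO:yes PSO:yes

outcome vector order: (T1.r0,T1.r1,T2.r0)
SC (10): (0,0,0); (0,0,1); (0,1,0); (0,1,1); (1,0,0); (1,0,1); (1,1,0); (1,1,1); (2,1,0); (2,1,1)
TSO (10): (0,0,0); (0,0,1); (0,1,0); (0,1,1); (1,0,0); (1,0,1); (1,1,0); (1,1,1); (2,1,0); (2,1,1)
PSO (12): (0,0,0); (0,0,1); (0,1,0); (0,1,1); (1,0,0); (1,0,1); (1,1,0); (1,1,1); (2,0,0); (2,0,1); (2,1,0); (2,1,1)
target (0,0,1) ∈ {SC,TSO,PSO}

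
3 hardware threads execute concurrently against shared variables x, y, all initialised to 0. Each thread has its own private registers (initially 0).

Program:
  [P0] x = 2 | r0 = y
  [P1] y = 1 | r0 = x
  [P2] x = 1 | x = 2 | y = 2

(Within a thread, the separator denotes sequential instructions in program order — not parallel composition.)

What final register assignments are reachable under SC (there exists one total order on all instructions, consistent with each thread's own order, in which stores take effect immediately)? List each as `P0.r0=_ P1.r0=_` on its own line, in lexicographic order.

outcome vector order: (P0.r0,P1.r0)
|SC outcomes| = 8

P0.r0=0 P1.r0=1
P0.r0=0 P1.r0=2
P0.r0=1 P1.r0=0
P0.r0=1 P1.r0=1
P0.r0=1 P1.r0=2
P0.r0=2 P1.r0=0
P0.r0=2 P1.r0=1
P0.r0=2 P1.r0=2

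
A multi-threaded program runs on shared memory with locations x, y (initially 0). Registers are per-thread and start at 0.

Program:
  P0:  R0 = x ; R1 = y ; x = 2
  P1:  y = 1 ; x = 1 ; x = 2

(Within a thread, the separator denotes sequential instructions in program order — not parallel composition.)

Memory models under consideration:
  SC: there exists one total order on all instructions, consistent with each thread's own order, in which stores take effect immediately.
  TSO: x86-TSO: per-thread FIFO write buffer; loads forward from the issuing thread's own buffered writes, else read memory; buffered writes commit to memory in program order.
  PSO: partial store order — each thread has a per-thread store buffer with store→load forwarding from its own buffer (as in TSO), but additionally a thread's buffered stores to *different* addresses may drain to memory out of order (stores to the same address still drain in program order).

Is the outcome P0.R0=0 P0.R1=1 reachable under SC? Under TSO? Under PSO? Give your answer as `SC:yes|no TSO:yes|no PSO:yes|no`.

SC:yes TSO:yes PSO:yes

outcome vector order: (P0.R0,P0.R1)
[SC] allowed = {0/0; 0/1; 1/1; 2/1}
[TSO] allowed = {0/0; 0/1; 1/1; 2/1}
[PSO] allowed = {0/0; 0/1; 1/0; 1/1; 2/0; 2/1}
target 0/1 ∈ {SC,TSO,PSO}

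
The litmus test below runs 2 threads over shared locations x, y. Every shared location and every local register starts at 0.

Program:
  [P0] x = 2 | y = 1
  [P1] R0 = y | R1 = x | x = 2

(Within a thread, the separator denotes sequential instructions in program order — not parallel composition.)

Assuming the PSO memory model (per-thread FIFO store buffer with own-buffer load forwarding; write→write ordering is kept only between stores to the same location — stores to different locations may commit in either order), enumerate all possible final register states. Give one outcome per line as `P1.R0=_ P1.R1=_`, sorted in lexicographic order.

P1.R0=0 P1.R1=0
P1.R0=0 P1.R1=2
P1.R0=1 P1.R1=0
P1.R0=1 P1.R1=2

outcome vector order: (P1.R0,P1.R1)
|PSO outcomes| = 4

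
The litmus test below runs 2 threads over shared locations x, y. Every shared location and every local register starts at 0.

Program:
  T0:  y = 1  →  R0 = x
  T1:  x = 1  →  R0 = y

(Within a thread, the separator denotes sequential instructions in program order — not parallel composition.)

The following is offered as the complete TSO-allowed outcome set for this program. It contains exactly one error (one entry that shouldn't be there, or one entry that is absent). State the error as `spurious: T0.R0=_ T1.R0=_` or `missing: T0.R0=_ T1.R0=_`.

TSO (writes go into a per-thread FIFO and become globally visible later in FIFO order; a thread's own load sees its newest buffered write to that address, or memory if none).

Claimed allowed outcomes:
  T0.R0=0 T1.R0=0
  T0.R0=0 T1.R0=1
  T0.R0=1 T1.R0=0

missing: T0.R0=1 T1.R0=1

outcome vector order: (T0.R0,T1.R0)
TSO: 4 outcomes — {00, 01, 10, 11}
TSO∖claimed = {11}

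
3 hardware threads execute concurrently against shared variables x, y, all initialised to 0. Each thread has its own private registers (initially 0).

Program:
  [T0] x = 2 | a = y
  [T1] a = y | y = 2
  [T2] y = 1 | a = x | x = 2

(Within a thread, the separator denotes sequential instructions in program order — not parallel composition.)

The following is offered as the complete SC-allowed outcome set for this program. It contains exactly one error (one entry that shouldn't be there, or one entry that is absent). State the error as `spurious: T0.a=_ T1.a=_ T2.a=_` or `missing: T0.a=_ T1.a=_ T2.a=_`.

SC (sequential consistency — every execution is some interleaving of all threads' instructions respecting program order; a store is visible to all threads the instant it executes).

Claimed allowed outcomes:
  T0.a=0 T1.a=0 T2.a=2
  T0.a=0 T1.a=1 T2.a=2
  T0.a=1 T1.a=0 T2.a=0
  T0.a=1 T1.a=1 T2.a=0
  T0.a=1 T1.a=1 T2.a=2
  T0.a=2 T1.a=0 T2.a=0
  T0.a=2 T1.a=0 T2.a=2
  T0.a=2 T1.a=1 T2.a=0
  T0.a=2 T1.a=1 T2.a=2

missing: T0.a=1 T1.a=0 T2.a=2

outcome vector order: (T0.a,T1.a,T2.a)
SC (10): 002; 012; 100; 102; 110; 112; 200; 202; 210; 212
SC∖claimed = {102}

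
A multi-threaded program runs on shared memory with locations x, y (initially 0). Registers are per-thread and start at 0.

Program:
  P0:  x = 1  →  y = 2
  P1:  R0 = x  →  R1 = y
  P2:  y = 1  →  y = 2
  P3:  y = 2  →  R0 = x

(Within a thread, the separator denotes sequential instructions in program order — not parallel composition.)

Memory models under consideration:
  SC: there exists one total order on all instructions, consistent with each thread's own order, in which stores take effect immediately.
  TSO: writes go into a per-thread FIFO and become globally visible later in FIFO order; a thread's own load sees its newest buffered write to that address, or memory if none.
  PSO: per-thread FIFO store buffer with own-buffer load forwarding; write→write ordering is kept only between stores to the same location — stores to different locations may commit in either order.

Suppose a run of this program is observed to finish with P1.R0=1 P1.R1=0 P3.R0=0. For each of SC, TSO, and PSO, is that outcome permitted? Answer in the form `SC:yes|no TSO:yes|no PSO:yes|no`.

SC:no TSO:yes PSO:yes

outcome vector order: (P1.R0,P1.R1,P3.R0)
SC (11): <0 0 0>; <0 0 1>; <0 1 0>; <0 1 1>; <0 2 0>; <0 2 1>; <1 0 1>; <1 1 0>; <1 1 1>; <1 2 0>; <1 2 1>
TSO (12): <0 0 0>; <0 0 1>; <0 1 0>; <0 1 1>; <0 2 0>; <0 2 1>; <1 0 0>; <1 0 1>; <1 1 0>; <1 1 1>; <1 2 0>; <1 2 1>
PSO (12): <0 0 0>; <0 0 1>; <0 1 0>; <0 1 1>; <0 2 0>; <0 2 1>; <1 0 0>; <1 0 1>; <1 1 0>; <1 1 1>; <1 2 0>; <1 2 1>
target <1 0 0> ∈ {TSO,PSO}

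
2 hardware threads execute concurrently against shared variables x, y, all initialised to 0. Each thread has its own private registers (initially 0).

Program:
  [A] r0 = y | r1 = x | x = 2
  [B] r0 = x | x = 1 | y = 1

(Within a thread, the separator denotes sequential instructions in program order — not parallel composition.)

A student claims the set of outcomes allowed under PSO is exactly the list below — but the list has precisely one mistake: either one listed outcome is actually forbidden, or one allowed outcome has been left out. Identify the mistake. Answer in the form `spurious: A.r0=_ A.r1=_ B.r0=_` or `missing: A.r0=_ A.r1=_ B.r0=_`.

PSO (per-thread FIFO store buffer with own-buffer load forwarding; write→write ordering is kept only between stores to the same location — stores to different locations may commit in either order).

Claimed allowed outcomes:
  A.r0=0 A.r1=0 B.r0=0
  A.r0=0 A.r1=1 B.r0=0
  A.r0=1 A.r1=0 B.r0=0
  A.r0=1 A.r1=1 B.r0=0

missing: A.r0=0 A.r1=0 B.r0=2

outcome vector order: (A.r0,A.r1,B.r0)
under PSO → <0 0 0> <0 0 2> <0 1 0> <1 0 0> <1 1 0>
PSO∖claimed = {<0 0 2>}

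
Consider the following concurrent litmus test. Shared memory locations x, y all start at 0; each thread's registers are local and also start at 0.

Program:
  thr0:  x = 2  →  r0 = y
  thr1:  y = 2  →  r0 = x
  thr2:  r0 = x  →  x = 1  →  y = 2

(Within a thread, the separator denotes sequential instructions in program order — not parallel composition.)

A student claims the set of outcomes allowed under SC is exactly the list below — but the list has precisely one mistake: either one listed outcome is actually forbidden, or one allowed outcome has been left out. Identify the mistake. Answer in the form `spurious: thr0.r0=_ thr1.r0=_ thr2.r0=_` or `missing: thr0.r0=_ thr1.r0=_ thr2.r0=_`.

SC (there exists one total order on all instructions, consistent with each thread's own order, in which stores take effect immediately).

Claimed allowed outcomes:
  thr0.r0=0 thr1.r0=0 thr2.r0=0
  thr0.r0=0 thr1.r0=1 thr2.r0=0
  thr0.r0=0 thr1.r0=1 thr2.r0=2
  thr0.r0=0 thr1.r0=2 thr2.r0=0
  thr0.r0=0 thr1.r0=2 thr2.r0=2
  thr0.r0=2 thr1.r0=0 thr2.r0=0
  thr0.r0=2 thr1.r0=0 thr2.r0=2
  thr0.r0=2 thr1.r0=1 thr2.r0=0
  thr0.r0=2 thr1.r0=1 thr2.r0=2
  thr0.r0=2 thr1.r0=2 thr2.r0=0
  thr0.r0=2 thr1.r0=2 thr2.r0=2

outcome vector order: (thr0.r0,thr1.r0,thr2.r0)
under SC → (0,1,0) (0,1,2) (0,2,0) (0,2,2) (2,0,0) (2,0,2) (2,1,0) (2,1,2) (2,2,0) (2,2,2)
claimed∖SC = {(0,0,0)}

spurious: thr0.r0=0 thr1.r0=0 thr2.r0=0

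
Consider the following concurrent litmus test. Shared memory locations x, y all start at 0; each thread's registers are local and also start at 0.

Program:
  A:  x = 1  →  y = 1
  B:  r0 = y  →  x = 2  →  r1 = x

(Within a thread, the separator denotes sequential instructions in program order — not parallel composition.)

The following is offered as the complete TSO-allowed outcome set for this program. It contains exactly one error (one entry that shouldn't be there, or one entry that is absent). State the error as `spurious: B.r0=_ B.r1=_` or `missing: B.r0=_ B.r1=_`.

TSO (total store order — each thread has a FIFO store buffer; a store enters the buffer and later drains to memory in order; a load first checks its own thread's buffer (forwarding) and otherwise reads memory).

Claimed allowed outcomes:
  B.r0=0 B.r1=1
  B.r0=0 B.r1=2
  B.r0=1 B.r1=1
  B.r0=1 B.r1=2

spurious: B.r0=1 B.r1=1

outcome vector order: (B.r0,B.r1)
TSO (3): 0/1, 0/2, 1/2
claimed∖TSO = {1/1}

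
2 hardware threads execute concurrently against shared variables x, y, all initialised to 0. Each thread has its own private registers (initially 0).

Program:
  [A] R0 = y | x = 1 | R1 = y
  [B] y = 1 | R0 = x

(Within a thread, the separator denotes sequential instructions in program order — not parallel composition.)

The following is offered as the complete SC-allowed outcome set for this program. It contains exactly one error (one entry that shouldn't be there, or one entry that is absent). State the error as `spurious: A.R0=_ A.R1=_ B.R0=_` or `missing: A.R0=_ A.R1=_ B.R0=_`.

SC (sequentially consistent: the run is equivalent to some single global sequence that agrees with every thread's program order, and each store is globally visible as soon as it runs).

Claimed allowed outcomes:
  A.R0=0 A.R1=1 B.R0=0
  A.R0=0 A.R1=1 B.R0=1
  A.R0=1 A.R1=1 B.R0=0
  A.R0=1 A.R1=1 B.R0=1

outcome vector order: (A.R0,A.R1,B.R0)
SC (5): 0/0/1 0/1/0 0/1/1 1/1/0 1/1/1
SC∖claimed = {0/0/1}

missing: A.R0=0 A.R1=0 B.R0=1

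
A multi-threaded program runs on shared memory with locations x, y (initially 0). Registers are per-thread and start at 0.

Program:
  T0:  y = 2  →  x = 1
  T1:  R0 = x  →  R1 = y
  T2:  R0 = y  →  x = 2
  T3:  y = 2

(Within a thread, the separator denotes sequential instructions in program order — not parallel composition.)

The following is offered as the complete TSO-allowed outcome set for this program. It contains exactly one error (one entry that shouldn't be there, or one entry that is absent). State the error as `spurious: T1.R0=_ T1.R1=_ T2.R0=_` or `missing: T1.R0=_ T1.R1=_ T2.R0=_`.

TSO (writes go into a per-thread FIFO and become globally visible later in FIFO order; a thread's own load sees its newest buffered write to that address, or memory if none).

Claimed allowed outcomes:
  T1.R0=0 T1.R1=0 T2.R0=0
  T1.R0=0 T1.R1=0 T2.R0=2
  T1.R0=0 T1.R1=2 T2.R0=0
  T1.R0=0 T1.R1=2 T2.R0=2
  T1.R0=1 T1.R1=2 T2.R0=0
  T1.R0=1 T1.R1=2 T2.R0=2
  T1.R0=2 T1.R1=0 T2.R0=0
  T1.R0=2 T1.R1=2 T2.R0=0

missing: T1.R0=2 T1.R1=2 T2.R0=2

outcome vector order: (T1.R0,T1.R1,T2.R0)
under TSO → 0/0/0; 0/0/2; 0/2/0; 0/2/2; 1/2/0; 1/2/2; 2/0/0; 2/2/0; 2/2/2
TSO∖claimed = {2/2/2}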